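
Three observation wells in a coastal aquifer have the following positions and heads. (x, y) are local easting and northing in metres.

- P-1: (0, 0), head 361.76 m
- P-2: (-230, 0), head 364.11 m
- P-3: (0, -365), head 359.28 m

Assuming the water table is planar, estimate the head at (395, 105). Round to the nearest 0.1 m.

∂h/∂x = (364.11 − 361.76) / (-230 − 0) = -0.01022
∂h/∂y = (359.28 − 361.76) / (-365 − 0) = +0.006795
h(395, 105) = 361.76 + (-0.01022)·(395) + (+0.006795)·(105) = 361.76 -4.036 +0.713 = 358.438 m.

358.4 m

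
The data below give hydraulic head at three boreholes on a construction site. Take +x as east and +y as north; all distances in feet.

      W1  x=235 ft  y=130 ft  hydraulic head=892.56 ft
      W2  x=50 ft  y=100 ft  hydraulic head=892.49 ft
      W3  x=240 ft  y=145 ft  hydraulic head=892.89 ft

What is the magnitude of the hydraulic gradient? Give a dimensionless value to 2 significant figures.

Taking W1 as reference: W2−W1 = (-185, -30, -0.07); W3−W1 = (5, 15, +0.33).
Determinant of the coordinate differences = (-185)·15 − 5·(-30) = -2625.
∂h/∂x = [(-0.07)·15 − (+0.33)·(-30)] / -2625 = -0.003371
∂h/∂y = [(-185)·(+0.33) − 5·(-0.07)] / -2625 = +0.02312
|∇h| = √(-0.003371² + 0.02312²) = 0.02336

0.023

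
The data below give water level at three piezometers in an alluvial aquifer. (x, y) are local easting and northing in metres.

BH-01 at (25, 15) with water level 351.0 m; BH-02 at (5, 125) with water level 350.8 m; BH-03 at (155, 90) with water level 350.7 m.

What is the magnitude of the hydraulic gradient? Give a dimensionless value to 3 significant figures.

Three-point gradient (reference BH-01): Δ to BH-02 = (-20, 110, -0.2), Δ to BH-03 = (130, 75, -0.3).
∂h/∂x = -0.001139, ∂h/∂y = -0.002025 (det = -15800).
|∇h| = √(-0.001139² + -0.002025²) = 0.002323

0.00232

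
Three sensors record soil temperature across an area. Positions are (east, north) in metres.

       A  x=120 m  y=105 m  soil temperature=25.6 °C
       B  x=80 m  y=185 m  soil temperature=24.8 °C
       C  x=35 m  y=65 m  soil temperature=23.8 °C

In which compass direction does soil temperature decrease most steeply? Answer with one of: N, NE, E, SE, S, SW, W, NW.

Taking A as reference: B−A = (-40, 80, -0.8); C−A = (-85, -40, -1.8).
Solve a·Δx + b·Δy = ΔT: det = (-40)·(-40) − (-85)·80 = 8400.
∂T/∂x = [(-0.8)·(-40) − (-1.8)·80] / 8400 = +0.02095
∂T/∂y = [(-40)·(-1.8) − (-85)·(-0.8)] / 8400 = +0.0004762
Steepest decrease is along −∇f = (-0.02095 E, -0.0004762 N) → west.

W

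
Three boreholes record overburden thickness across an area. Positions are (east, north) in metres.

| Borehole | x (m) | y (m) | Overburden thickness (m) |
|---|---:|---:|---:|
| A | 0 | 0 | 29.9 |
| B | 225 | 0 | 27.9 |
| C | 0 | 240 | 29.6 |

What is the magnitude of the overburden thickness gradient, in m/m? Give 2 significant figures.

∂d/∂x = (27.9 − 29.9) / (225 − 0) = -0.008889
∂d/∂y = (29.6 − 29.9) / (240 − 0) = -0.001250
|∇f| = √(-0.008889² + -0.001250²) = 0.008976 m/m

0.0090 m/m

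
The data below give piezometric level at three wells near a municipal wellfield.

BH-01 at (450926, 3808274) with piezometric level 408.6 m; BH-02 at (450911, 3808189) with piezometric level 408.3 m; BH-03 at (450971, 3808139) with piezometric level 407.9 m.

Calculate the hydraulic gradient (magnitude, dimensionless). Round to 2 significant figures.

With h = a·x + b·y + c and BH-01 as origin, the differences give:
  (-15)·a + (-85)·b = -0.3
  45·a + (-135)·b = -0.7
Eliminate b (×(-135) and ×(-85), subtract): 5850·a = -19.00 → a = ∂h/∂x = -0.003248
Back-substitute: b = ∂h/∂y = +0.004103.
|∇h| = √(-0.003248² + 0.004103²) = 0.005233

0.0052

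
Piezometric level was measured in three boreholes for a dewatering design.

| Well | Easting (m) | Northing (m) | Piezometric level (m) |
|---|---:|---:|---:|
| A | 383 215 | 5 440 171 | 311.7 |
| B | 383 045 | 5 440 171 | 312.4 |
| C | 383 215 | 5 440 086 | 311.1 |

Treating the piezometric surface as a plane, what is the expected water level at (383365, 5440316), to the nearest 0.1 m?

∂h/∂x = (312.4 − 311.7) / (383045 − 383215) = -0.004118
∂h/∂y = (311.1 − 311.7) / (5440086 − 5440171) = +0.007059
h(383365, 5440316) = 311.7 + (-0.004118)·(150) + (+0.007059)·(145) = 311.7 -0.618 +1.024 = 312.106 m.

312.1 m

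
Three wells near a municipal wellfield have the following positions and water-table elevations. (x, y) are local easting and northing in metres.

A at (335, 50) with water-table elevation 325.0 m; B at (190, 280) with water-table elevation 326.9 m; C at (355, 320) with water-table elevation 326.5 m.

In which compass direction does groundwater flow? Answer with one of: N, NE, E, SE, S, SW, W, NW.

Differences from A: to B (Δx, Δy, Δh) = (-145, 230, +1.9); to C = (20, 270, +1.5).
Solve a·Δx + b·Δy = Δh: det = (-145)·270 − 20·230 = -43750.
∂h/∂x = [(+1.9)·270 − (+1.5)·230] / -43750 = -0.003840
∂h/∂y = [(-145)·(+1.5) − 20·(+1.9)] / -43750 = +0.005840
Flow = −∇h = (+0.003840 east, -0.005840 north), which points southeast.

SE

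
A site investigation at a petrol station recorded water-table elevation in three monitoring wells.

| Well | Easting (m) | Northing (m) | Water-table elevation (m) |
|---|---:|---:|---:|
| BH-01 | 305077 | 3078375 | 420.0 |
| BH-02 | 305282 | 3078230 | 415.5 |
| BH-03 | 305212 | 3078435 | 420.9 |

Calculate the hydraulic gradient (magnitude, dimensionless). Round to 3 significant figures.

0.0252

Three-point gradient (reference BH-01): Δ to BH-02 = (205, -145, -4.5), Δ to BH-03 = (135, 60, +0.9).
∂h/∂x = -0.004376, ∂h/∂y = +0.02485 (det = 31875).
|∇h| = √(-0.004376² + 0.02485²) = 0.02523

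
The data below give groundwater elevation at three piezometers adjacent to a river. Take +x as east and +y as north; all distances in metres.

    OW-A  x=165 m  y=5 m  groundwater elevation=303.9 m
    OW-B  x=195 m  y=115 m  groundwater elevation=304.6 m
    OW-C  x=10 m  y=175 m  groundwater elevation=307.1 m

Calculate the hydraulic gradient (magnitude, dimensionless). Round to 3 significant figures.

0.0140

With h = a·x + b·y + c and OW-A as origin, the differences give:
  30·a + 110·b = +0.7
  (-155)·a + 170·b = +3.2
Eliminate b (×170 and ×110, subtract): 22150·a = -233.00 → a = ∂h/∂x = -0.01052
Back-substitute: b = ∂h/∂y = +0.009233.
|∇h| = √(-0.01052² + 0.009233²) = 0.014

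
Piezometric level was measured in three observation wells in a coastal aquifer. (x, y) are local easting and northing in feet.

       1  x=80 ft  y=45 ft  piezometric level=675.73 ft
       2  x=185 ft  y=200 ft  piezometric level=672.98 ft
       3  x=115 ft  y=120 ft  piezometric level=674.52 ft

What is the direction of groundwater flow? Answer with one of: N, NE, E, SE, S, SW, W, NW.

Taking 1 as reference: 2−1 = (105, 155, -2.75); 3−1 = (35, 75, -1.21).
Solve a·Δx + b·Δy = Δh: det = 105·75 − 35·155 = 2450.
∂h/∂x = [(-2.75)·75 − (-1.21)·155] / 2450 = -0.007633
∂h/∂y = [105·(-1.21) − 35·(-2.75)] / 2450 = -0.01257
Flow = −∇h = (+0.007633 east, +0.01257 north), which points northeast.

NE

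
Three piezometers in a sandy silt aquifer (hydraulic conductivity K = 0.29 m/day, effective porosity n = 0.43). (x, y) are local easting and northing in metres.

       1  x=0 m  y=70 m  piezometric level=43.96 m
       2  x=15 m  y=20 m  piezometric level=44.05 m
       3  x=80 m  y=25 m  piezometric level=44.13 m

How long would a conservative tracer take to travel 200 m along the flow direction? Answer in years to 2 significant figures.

420 years

Taking 1 as reference: 2−1 = (15, -50, +0.09); 3−1 = (80, -45, +0.17).
Solve a·Δx + b·Δy = Δh: det = 15·(-45) − 80·(-50) = 3325.
∂h/∂x = [(+0.09)·(-45) − (+0.17)·(-50)] / 3325 = +0.001338
∂h/∂y = [15·(+0.17) − 80·(+0.09)] / 3325 = -0.001398
|∇h| = √(0.001338² + -0.001398²) = 0.001935
Seepage velocity v = K·i/n = 0.29 × 0.001935 / 0.43 = 0.001305 m/day.
t = 200 / 0.001305 = 1.533e+05 days = 420 years.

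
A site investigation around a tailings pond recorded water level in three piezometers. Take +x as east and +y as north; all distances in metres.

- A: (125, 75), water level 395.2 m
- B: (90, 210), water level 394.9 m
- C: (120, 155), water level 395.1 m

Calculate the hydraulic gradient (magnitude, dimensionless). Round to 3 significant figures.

Differences from A: to B (Δx, Δy, Δh) = (-35, 135, -0.3); to C = (-5, 80, -0.1).
Determinant of the coordinate differences = (-35)·80 − (-5)·135 = -2125.
∂h/∂x = [(-0.3)·80 − (-0.1)·135] / -2125 = +0.004941
∂h/∂y = [(-35)·(-0.1) − (-5)·(-0.3)] / -2125 = -0.0009412
|∇h| = √(0.004941² + -0.0009412²) = 0.00503

0.00503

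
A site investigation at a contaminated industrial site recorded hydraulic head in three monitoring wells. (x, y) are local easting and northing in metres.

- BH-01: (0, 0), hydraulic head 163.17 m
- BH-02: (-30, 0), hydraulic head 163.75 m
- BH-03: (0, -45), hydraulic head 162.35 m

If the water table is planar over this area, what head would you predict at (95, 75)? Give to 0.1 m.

162.7 m

∂h/∂x = (163.75 − 163.17) / (-30 − 0) = -0.01933
∂h/∂y = (162.35 − 163.17) / (-45 − 0) = +0.01822
h(95, 75) = 163.17 + (-0.01933)·(95) + (+0.01822)·(75) = 163.17 -1.837 +1.367 = 162.700 m.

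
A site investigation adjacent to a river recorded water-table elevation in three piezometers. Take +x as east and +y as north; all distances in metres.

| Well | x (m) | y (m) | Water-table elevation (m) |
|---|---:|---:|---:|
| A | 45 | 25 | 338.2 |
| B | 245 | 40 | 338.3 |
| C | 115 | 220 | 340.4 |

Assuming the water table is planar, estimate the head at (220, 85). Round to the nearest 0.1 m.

With h = a·x + b·y + c and A as origin, the differences give:
  200·a + 15·b = +0.1
  70·a + 195·b = +2.2
Eliminate b (×195 and ×15, subtract): 37950·a = -13.50 → a = ∂h/∂x = -0.0003557
Back-substitute: b = ∂h/∂y = +0.01141.
h(220, 85) = 338.2 + (-0.0003557)·(175) + (+0.01141)·(60) = 338.2 -0.062 +0.685 = 338.822 m.

338.8 m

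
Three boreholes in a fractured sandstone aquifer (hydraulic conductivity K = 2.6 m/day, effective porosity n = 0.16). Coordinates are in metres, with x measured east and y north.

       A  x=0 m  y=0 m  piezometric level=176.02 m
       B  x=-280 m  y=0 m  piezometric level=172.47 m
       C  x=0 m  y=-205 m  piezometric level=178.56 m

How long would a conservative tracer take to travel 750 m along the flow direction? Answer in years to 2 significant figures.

∂h/∂x = (172.47 − 176.02) / (-280 − 0) = +0.01268
∂h/∂y = (178.56 − 176.02) / (-205 − 0) = -0.01239
|∇h| = √(0.01268² + -0.01239²) = 0.01773
Seepage velocity v = K·i/n = 2.6 × 0.01773 / 0.16 = 0.2881 m/day.
t = 750 / 0.2881 = 2603 days = 7.13 years.

7.1 years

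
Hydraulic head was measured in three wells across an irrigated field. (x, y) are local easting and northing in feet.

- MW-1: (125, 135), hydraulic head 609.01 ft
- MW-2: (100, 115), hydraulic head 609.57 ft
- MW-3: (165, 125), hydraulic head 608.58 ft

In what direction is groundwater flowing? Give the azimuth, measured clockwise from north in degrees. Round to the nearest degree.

051°

With h = a·x + b·y + c and MW-1 as origin, the differences give:
  (-25)·a + (-20)·b = +0.56
  40·a + (-10)·b = -0.43
Eliminate b (×(-10) and ×(-20), subtract): 1050·a = -14.200 → a = ∂h/∂x = -0.01352
Back-substitute: b = ∂h/∂y = -0.01110.
Flow direction (−∇h) has components (+0.01352 E, +0.01110 N).
Azimuth = atan2(E, N) = atan2(+0.01352, +0.01110) = 50.6° ≈ 051°.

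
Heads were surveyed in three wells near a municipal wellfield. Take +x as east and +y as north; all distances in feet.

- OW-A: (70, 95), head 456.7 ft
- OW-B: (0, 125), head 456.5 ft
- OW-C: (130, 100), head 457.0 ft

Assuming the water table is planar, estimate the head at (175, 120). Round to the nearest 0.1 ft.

With h = a·x + b·y + c and OW-A as origin, the differences give:
  (-70)·a + 30·b = -0.2
  60·a + 5·b = +0.3
Eliminate b (×5 and ×30, subtract): -2150·a = -10.00 → a = ∂h/∂x = +0.004651
Back-substitute: b = ∂h/∂y = +0.004186.
h(175, 120) = 456.7 + (+0.004651)·(105) + (+0.004186)·(25) = 456.7 +0.488 +0.105 = 457.293 ft.

457.3 ft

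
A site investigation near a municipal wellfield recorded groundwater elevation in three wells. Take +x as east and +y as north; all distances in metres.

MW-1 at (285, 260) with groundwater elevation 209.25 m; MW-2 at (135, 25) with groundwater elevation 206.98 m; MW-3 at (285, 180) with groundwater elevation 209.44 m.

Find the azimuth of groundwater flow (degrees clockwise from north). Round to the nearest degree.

277°

With h = a·x + b·y + c and MW-1 as origin, the differences give:
  (-150)·a + (-235)·b = -2.27
  0·a + (-80)·b = +0.19
Eliminate b (×(-80) and ×(-235), subtract): 12000·a = 226.250 → a = ∂h/∂x = +0.01885
Back-substitute: b = ∂h/∂y = -0.002375.
Flow direction (−∇h) has components (-0.01885 E, +0.002375 N).
Azimuth = atan2(E, N) = atan2(-0.01885, +0.002375) = 277.2° ≈ 277°.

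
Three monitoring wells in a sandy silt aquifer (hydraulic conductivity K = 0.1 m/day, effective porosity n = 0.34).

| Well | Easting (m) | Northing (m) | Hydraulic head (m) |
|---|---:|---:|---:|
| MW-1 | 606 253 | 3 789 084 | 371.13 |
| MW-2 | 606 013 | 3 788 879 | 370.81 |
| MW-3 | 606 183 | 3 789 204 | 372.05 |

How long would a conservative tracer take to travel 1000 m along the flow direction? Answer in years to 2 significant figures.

1400 years

Taking MW-1 as reference: MW-2−MW-1 = (-240, -205, -0.32); MW-3−MW-1 = (-70, 120, +0.92).
Determinant of the coordinate differences = (-240)·120 − (-70)·(-205) = -43150.
∂h/∂x = [(-0.32)·120 − (+0.92)·(-205)] / -43150 = -0.003481
∂h/∂y = [(-240)·(+0.92) − (-70)·(-0.32)] / -43150 = +0.005636
|∇h| = √(-0.003481² + 0.005636²) = 0.006624
Seepage velocity v = K·i/n = 0.1 × 0.006624 / 0.34 = 0.001948 m/day.
t = 1000 / 0.001948 = 5.133e+05 days = 1.41e+03 years.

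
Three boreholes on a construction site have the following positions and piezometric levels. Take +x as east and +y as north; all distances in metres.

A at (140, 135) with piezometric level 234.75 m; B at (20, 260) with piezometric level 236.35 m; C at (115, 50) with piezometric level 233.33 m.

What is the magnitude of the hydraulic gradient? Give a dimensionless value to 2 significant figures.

0.016

Taking A as reference: B−A = (-120, 125, +1.60); C−A = (-25, -85, -1.42).
Solve a·Δx + b·Δy = Δh: det = (-120)·(-85) − (-25)·125 = 13325.
∂h/∂x = [(+1.60)·(-85) − (-1.42)·125] / 13325 = +0.003114
∂h/∂y = [(-120)·(-1.42) − (-25)·(+1.60)] / 13325 = +0.01579
|∇h| = √(0.003114² + 0.01579²) = 0.01609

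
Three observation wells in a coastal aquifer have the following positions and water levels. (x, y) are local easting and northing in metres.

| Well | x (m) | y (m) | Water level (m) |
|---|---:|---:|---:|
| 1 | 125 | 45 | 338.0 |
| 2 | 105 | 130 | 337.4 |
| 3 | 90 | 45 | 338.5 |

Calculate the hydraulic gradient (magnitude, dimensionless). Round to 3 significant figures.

0.0177

With h = a·x + b·y + c and 1 as origin, the differences give:
  (-20)·a + 85·b = -0.6
  (-35)·a + 0·b = +0.5
Eliminate b (×0 and ×85, subtract): 2975·a = -42.50 → a = ∂h/∂x = -0.01429
Back-substitute: b = ∂h/∂y = -0.01042.
|∇h| = √(-0.01429² + -0.01042²) = 0.01769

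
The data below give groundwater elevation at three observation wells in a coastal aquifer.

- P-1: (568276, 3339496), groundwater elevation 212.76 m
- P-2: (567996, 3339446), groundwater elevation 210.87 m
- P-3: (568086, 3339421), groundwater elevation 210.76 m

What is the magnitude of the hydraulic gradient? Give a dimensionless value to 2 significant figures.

0.018

Differences from P-1: to P-2 (Δx, Δy, Δh) = (-280, -50, -1.89); to P-3 = (-190, -75, -2.00).
Determinant of the coordinate differences = (-280)·(-75) − (-190)·(-50) = 11500.
∂h/∂x = [(-1.89)·(-75) − (-2.00)·(-50)] / 11500 = +0.003630
∂h/∂y = [(-280)·(-2.00) − (-190)·(-1.89)] / 11500 = +0.01747
|∇h| = √(0.003630² + 0.01747²) = 0.01784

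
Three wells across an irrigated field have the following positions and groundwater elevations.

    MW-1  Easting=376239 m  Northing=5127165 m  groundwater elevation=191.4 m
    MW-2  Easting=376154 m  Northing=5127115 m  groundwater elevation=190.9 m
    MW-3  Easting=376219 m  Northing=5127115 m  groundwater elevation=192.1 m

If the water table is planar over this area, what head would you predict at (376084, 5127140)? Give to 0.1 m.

With h = a·x + b·y + c and MW-1 as origin, the differences give:
  (-85)·a + (-50)·b = -0.5
  (-20)·a + (-50)·b = +0.7
Eliminate b (×(-50) and ×(-50), subtract): 3250·a = 60.00 → a = ∂h/∂x = +0.01846
Back-substitute: b = ∂h/∂y = -0.02138.
h(376084, 5127140) = 191.4 + (+0.01846)·(-155) + (-0.02138)·(-25) = 191.4 -2.862 +0.535 = 189.073 m.

189.1 m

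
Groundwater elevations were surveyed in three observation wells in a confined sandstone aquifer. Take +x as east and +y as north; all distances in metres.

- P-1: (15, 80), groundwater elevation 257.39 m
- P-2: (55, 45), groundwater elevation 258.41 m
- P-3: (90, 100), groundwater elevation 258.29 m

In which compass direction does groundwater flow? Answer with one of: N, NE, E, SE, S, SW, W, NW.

Three-point gradient (reference P-1): Δ to P-2 = (40, -35, +1.02), Δ to P-3 = (75, 20, +0.90).
∂h/∂x = +0.01515, ∂h/∂y = -0.01182 (det = 3425).
Flow = −∇h = (-0.01515 east, +0.01182 north), which points northwest.

NW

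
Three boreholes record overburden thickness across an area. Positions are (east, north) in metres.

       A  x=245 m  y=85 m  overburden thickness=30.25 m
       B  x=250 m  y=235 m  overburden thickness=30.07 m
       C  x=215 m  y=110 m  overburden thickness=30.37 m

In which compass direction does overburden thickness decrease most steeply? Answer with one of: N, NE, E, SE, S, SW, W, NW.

E

With d = a·x + b·y + c and A as origin, the differences give:
  5·a + 150·b = -0.18
  (-30)·a + 25·b = +0.12
Eliminate b (×25 and ×150, subtract): 4625·a = -22.500 → a = ∂d/∂x = -0.004865
Back-substitute: b = ∂d/∂y = -0.001038.
Steepest decrease is along −∇f = (+0.004865 E, +0.001038 N) → east.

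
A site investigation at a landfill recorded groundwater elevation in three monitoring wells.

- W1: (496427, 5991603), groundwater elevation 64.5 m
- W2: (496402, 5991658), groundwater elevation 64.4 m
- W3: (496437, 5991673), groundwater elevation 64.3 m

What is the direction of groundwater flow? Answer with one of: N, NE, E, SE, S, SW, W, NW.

With h = a·x + b·y + c and W1 as origin, the differences give:
  (-25)·a + 55·b = -0.1
  10·a + 70·b = -0.2
Eliminate b (×70 and ×55, subtract): -2300·a = 4.00 → a = ∂h/∂x = -0.001739
Back-substitute: b = ∂h/∂y = -0.002609.
Flow = −∇h = (+0.001739 east, +0.002609 north), which points northeast.

NE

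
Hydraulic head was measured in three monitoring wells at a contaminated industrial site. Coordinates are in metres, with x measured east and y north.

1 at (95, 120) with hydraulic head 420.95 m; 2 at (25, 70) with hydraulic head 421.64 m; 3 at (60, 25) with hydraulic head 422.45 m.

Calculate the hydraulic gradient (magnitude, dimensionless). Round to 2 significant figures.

Differences from 1: to 2 (Δx, Δy, Δh) = (-70, -50, +0.69); to 3 = (-35, -95, +1.50).
Solve a·Δx + b·Δy = Δh: det = (-70)·(-95) − (-35)·(-50) = 4900.
∂h/∂x = [(+0.69)·(-95) − (+1.50)·(-50)] / 4900 = +0.001929
∂h/∂y = [(-70)·(+1.50) − (-35)·(+0.69)] / 4900 = -0.01650
|∇h| = √(0.001929² + -0.01650²) = 0.01661

0.017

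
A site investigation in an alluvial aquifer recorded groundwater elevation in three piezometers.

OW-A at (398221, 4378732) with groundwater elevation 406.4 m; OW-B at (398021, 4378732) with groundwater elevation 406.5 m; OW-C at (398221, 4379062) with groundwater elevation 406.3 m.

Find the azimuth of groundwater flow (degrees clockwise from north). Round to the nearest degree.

059°

∂h/∂x = (406.5 − 406.4) / (398021 − 398221) = -0.0005000
∂h/∂y = (406.3 − 406.4) / (4379062 − 4378732) = -0.0003030
Flow direction (−∇h) has components (+0.0005000 E, +0.0003030 N).
Azimuth = atan2(E, N) = atan2(+0.0005000, +0.0003030) = 58.8° ≈ 059°.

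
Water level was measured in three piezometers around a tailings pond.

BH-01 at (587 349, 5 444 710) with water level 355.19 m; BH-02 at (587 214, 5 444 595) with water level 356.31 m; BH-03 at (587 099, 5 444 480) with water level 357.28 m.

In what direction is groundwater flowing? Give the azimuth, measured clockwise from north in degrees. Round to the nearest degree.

083°

Differences from BH-01: to BH-02 (Δx, Δy, Δh) = (-135, -115, +1.12); to BH-03 = (-250, -230, +2.09).
Solve a·Δx + b·Δy = Δh: det = (-135)·(-230) − (-250)·(-115) = 2300.
∂h/∂x = [(+1.12)·(-230) − (+2.09)·(-115)] / 2300 = -0.007500
∂h/∂y = [(-135)·(+2.09) − (-250)·(+1.12)] / 2300 = -0.0009348
Flow direction (−∇h) has components (+0.007500 E, +0.0009348 N).
Azimuth = atan2(E, N) = atan2(+0.007500, +0.0009348) = 82.9° ≈ 083°.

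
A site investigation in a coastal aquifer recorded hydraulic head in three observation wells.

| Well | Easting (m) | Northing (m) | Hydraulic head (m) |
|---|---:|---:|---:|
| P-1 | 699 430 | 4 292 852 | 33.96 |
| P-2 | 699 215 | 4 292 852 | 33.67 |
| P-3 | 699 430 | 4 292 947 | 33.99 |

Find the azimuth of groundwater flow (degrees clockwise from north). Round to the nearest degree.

∂h/∂x = (33.67 − 33.96) / (699215 − 699430) = +0.001349
∂h/∂y = (33.99 − 33.96) / (4292947 − 4292852) = +0.0003158
Flow direction (−∇h) has components (-0.001349 E, -0.0003158 N).
Azimuth = atan2(E, N) = atan2(-0.001349, -0.0003158) = 256.8° ≈ 257°.

257°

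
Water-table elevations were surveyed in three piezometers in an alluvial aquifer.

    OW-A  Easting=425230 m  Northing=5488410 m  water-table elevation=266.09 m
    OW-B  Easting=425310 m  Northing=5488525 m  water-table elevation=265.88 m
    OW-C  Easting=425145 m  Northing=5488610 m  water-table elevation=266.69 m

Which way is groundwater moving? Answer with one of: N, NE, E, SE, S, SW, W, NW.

With h = a·x + b·y + c and OW-A as origin, the differences give:
  80·a + 115·b = -0.21
  (-85)·a + 200·b = +0.60
Eliminate b (×200 and ×115, subtract): 25775·a = -111.000 → a = ∂h/∂x = -0.004306
Back-substitute: b = ∂h/∂y = +0.001170.
Flow = −∇h = (+0.004306 east, -0.001170 north), which points east.

E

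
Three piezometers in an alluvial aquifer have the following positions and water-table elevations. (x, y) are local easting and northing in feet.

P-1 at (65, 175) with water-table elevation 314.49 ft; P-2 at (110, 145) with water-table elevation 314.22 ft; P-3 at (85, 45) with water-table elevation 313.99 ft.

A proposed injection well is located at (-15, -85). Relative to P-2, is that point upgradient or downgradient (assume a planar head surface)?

downgradient

Differences from P-1: to P-2 (Δx, Δy, Δh) = (45, -30, -0.27); to P-3 = (20, -130, -0.50).
Solve a·Δx + b·Δy = Δh: det = 45·(-130) − 20·(-30) = -5250.
∂h/∂x = [(-0.27)·(-130) − (-0.50)·(-30)] / -5250 = -0.003829
∂h/∂y = [45·(-0.50) − 20·(-0.27)] / -5250 = +0.003257
Head at (-15, -85) = 314.49 + (-0.003829)·(-80) + (+0.003257)·(-260) = 313.95 ft.
That is lower than the 314.22 ft at P-2, so the point is downgradient.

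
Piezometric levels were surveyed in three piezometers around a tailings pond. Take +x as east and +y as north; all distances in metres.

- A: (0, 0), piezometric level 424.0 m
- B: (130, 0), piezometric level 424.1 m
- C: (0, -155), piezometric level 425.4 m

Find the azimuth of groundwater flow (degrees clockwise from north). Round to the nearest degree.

355°

∂h/∂x = (424.1 − 424.0) / (130 − 0) = +0.0007692
∂h/∂y = (425.4 − 424.0) / (-155 − 0) = -0.009032
Flow direction (−∇h) has components (-0.0007692 E, +0.009032 N).
Azimuth = atan2(E, N) = atan2(-0.0007692, +0.009032) = 355.1° ≈ 355°.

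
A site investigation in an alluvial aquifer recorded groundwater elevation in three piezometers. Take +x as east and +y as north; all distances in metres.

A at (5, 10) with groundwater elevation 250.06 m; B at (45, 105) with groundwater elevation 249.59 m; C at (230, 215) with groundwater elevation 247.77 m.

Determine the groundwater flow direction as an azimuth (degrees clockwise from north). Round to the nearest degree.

With h = a·x + b·y + c and A as origin, the differences give:
  40·a + 95·b = -0.47
  225·a + 205·b = -2.29
Eliminate b (×205 and ×95, subtract): -13175·a = 121.200 → a = ∂h/∂x = -0.009199
Back-substitute: b = ∂h/∂y = -0.001074.
Flow direction (−∇h) has components (+0.009199 E, +0.001074 N).
Azimuth = atan2(E, N) = atan2(+0.009199, +0.001074) = 83.3° ≈ 083°.

083°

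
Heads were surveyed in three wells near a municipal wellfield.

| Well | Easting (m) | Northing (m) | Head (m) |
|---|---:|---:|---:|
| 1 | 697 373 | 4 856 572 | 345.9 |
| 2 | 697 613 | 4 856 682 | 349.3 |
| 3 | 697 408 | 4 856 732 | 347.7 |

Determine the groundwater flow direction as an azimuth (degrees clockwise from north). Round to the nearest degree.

228°

Taking 1 as reference: 2−1 = (240, 110, +3.4); 3−1 = (35, 160, +1.8).
Solve a·Δx + b·Δy = Δh: det = 240·160 − 35·110 = 34550.
∂h/∂x = [(+3.4)·160 − (+1.8)·110] / 34550 = +0.01001
∂h/∂y = [240·(+1.8) − 35·(+3.4)] / 34550 = +0.009059
Flow direction (−∇h) has components (-0.01001 E, -0.009059 N).
Azimuth = atan2(E, N) = atan2(-0.01001, -0.009059) = 227.9° ≈ 228°.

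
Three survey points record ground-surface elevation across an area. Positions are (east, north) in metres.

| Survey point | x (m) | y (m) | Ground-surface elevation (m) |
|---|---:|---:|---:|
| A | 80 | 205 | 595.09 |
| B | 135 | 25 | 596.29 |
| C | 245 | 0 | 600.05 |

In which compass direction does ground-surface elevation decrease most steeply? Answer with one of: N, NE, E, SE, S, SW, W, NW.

W

With z = a·x + b·y + c and A as origin, the differences give:
  55·a + (-180)·b = +1.20
  165·a + (-205)·b = +4.96
Eliminate b (×(-205) and ×(-180), subtract): 18425·a = 646.800 → a = ∂z/∂x = +0.03510
Back-substitute: b = ∂z/∂y = +0.004060.
Steepest decrease is along −∇f = (-0.03510 E, -0.004060 N) → west.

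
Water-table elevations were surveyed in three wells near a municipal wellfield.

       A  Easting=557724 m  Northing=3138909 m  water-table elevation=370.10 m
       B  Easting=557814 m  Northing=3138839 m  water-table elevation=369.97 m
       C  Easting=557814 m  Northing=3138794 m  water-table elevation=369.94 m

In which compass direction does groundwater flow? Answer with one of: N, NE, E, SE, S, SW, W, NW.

Taking A as reference: B−A = (90, -70, -0.13); C−A = (90, -115, -0.16).
Solve a·Δx + b·Δy = Δh: det = 90·(-115) − 90·(-70) = -4050.
∂h/∂x = [(-0.13)·(-115) − (-0.16)·(-70)] / -4050 = -0.0009259
∂h/∂y = [90·(-0.16) − 90·(-0.13)] / -4050 = +0.0006667
Flow = −∇h = (+0.0009259 east, -0.0006667 north), which points southeast.

SE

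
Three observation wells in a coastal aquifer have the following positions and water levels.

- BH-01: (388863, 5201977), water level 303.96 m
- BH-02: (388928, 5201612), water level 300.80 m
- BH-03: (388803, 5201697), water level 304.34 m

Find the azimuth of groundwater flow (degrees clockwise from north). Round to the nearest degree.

Taking BH-01 as reference: BH-02−BH-01 = (65, -365, -3.16); BH-03−BH-01 = (-60, -280, +0.38).
Determinant of the coordinate differences = 65·(-280) − (-60)·(-365) = -40100.
∂h/∂x = [(-3.16)·(-280) − (+0.38)·(-365)] / -40100 = -0.02552
∂h/∂y = [65·(+0.38) − (-60)·(-3.16)] / -40100 = +0.004112
Flow direction (−∇h) has components (+0.02552 E, -0.004112 N).
Azimuth = atan2(E, N) = atan2(+0.02552, -0.004112) = 99.2° ≈ 099°.

099°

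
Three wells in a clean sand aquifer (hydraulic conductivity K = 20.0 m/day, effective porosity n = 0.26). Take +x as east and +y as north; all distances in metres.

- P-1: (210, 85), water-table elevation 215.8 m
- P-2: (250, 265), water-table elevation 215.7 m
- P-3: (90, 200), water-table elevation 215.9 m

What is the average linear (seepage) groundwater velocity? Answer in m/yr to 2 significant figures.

Taking P-1 as reference: P-2−P-1 = (40, 180, -0.1); P-3−P-1 = (-120, 115, +0.1).
Determinant of the coordinate differences = 40·115 − (-120)·180 = 26200.
∂h/∂x = [(-0.1)·115 − (+0.1)·180] / 26200 = -0.001126
∂h/∂y = [40·(+0.1) − (-120)·(-0.1)] / 26200 = -0.0003053
|∇h| = √(-0.001126² + -0.0003053²) = 0.001167
Seepage velocity v = K·i/n = 20.0 × 0.001167 / 0.26 = 0.08977 m/day = 32.79 m/yr.

33 m/yr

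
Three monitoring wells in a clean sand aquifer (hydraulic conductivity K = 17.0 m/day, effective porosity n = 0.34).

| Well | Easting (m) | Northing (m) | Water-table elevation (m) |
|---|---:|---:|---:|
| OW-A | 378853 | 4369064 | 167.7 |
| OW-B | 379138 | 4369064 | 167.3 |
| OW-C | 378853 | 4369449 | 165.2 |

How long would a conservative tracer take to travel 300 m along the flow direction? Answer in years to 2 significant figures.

∂h/∂x = (167.3 − 167.7) / (379138 − 378853) = -0.001404
∂h/∂y = (165.2 − 167.7) / (4369449 − 4369064) = -0.006494
|∇h| = √(-0.001404² + -0.006494²) = 0.006644
Seepage velocity v = K·i/n = 17.0 × 0.006644 / 0.34 = 0.3322 m/day.
t = 300 / 0.3322 = 903.1 days = 2.47 years.

2.5 years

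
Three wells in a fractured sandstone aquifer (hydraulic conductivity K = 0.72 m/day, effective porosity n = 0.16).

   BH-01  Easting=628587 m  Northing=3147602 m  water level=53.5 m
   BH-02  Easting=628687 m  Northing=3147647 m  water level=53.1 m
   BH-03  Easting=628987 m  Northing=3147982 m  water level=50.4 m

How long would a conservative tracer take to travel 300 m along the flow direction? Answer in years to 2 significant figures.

24 years

Differences from BH-01: to BH-02 (Δx, Δy, Δh) = (100, 45, -0.4); to BH-03 = (400, 380, -3.1).
Solve a·Δx + b·Δy = Δh: det = 100·380 − 400·45 = 20000.
∂h/∂x = [(-0.4)·380 − (-3.1)·45] / 20000 = -0.0006250
∂h/∂y = [100·(-3.1) − 400·(-0.4)] / 20000 = -0.007500
|∇h| = √(-0.0006250² + -0.007500²) = 0.007526
Seepage velocity v = K·i/n = 0.72 × 0.007526 / 0.16 = 0.03387 m/day.
t = 300 / 0.03387 = 8857 days = 24.2 years.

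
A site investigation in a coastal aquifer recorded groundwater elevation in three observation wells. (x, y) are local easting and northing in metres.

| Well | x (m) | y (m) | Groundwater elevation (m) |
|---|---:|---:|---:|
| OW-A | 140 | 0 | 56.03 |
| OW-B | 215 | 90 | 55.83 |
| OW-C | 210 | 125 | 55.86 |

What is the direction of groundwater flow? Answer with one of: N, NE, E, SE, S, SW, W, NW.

Three-point gradient (reference OW-A): Δ to OW-B = (75, 90, -0.20), Δ to OW-C = (70, 125, -0.17).
∂h/∂x = -0.003154, ∂h/∂y = +0.0004065 (det = 3075).
Flow = −∇h = (+0.003154 east, -0.0004065 north), which points east.

E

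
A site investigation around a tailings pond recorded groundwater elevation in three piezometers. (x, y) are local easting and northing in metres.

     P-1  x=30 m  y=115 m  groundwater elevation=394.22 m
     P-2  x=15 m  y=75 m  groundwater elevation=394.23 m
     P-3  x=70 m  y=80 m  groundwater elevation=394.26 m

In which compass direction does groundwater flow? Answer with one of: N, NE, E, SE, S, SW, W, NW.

Taking P-1 as reference: P-2−P-1 = (-15, -40, +0.01); P-3−P-1 = (40, -35, +0.04).
Solve a·Δx + b·Δy = Δh: det = (-15)·(-35) − 40·(-40) = 2125.
∂h/∂x = [(+0.01)·(-35) − (+0.04)·(-40)] / 2125 = +0.0005882
∂h/∂y = [(-15)·(+0.04) − 40·(+0.01)] / 2125 = -0.0004706
Flow = −∇h = (-0.0005882 east, +0.0004706 north), which points northwest.

NW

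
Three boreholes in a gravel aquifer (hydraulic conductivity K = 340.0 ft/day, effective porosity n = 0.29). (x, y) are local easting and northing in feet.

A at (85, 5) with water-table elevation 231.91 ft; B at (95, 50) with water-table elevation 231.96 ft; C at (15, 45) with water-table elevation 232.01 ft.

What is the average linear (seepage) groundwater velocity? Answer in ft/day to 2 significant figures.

1.7 ft/day

With h = a·x + b·y + c and A as origin, the differences give:
  10·a + 45·b = +0.05
  (-70)·a + 40·b = +0.10
Eliminate b (×40 and ×45, subtract): 3550·a = -2.500 → a = ∂h/∂x = -0.0007042
Back-substitute: b = ∂h/∂y = +0.001268.
|∇h| = √(-0.0007042² + 0.001268²) = 0.00145
Seepage velocity v = K·i/n = 340.0 × 0.00145 / 0.29 = 1.7 ft/day.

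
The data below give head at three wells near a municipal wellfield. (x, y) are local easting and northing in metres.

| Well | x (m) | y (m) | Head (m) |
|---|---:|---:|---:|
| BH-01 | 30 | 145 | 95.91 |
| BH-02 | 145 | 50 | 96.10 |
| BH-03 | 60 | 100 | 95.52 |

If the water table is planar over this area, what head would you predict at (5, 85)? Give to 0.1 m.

Three-point gradient (reference BH-01): Δ to BH-02 = (115, -95, +0.19), Δ to BH-03 = (30, -45, -0.39).
∂h/∂x = +0.01961, ∂h/∂y = +0.02174 (det = -2325).
h(5, 85) = 95.91 + (+0.01961)·(-25) + (+0.02174)·(-60) = 95.91 -0.490 -1.305 = 94.115 m.

94.1 m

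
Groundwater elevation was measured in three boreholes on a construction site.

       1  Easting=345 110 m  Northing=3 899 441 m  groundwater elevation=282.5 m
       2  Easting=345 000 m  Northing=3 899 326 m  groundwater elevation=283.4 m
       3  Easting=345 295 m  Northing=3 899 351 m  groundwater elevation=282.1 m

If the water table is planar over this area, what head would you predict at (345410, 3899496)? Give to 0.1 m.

Differences from 1: to 2 (Δx, Δy, Δh) = (-110, -115, +0.9); to 3 = (185, -90, -0.4).
Solve a·Δx + b·Δy = Δh: det = (-110)·(-90) − 185·(-115) = 31175.
∂h/∂x = [(+0.9)·(-90) − (-0.4)·(-115)] / 31175 = -0.004074
∂h/∂y = [(-110)·(-0.4) − 185·(+0.9)] / 31175 = -0.003929
h(345410, 3899496) = 282.5 + (-0.004074)·(300) + (-0.003929)·(55) = 282.5 -1.222 -0.216 = 281.062 m.

281.1 m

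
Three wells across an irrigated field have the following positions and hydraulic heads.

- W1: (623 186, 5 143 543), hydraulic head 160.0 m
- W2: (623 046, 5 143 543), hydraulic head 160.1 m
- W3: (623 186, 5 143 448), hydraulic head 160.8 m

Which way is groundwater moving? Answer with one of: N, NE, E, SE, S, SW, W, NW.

∂h/∂x = (160.1 − 160.0) / (623046 − 623186) = -0.0007143
∂h/∂y = (160.8 − 160.0) / (5143448 − 5143543) = -0.008421
Flow = −∇h = (+0.0007143 east, +0.008421 north), which points north.

N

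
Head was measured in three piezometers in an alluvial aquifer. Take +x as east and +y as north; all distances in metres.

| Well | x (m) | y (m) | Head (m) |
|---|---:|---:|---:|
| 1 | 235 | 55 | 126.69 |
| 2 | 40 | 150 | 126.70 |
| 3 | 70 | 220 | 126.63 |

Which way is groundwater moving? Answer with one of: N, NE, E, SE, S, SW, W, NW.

NE

Taking 1 as reference: 2−1 = (-195, 95, +0.01); 3−1 = (-165, 165, -0.06).
Determinant of the coordinate differences = (-195)·165 − (-165)·95 = -16500.
∂h/∂x = [(+0.01)·165 − (-0.06)·95] / -16500 = -0.0004455
∂h/∂y = [(-195)·(-0.06) − (-165)·(+0.01)] / -16500 = -0.0008091
Flow = −∇h = (+0.0004455 east, +0.0008091 north), which points northeast.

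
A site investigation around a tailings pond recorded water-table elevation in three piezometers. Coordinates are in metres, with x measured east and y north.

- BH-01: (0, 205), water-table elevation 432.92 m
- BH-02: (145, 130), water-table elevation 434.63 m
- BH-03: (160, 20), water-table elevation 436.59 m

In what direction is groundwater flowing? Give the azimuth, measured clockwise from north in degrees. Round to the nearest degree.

351°

Taking BH-01 as reference: BH-02−BH-01 = (145, -75, +1.71); BH-03−BH-01 = (160, -185, +3.67).
Solve a·Δx + b·Δy = Δh: det = 145·(-185) − 160·(-75) = -14825.
∂h/∂x = [(+1.71)·(-185) − (+3.67)·(-75)] / -14825 = +0.002772
∂h/∂y = [145·(+3.67) − 160·(+1.71)] / -14825 = -0.01744
Flow direction (−∇h) has components (-0.002772 E, +0.01744 N).
Azimuth = atan2(E, N) = atan2(-0.002772, +0.01744) = 351.0° ≈ 351°.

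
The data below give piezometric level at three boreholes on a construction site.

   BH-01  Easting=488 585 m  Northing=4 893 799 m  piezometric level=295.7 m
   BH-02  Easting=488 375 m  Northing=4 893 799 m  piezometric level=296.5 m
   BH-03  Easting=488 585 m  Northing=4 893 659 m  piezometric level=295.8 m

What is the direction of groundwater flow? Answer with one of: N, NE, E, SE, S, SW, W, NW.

E

∂h/∂x = (296.5 − 295.7) / (488375 − 488585) = -0.003810
∂h/∂y = (295.8 − 295.7) / (4893659 − 4893799) = -0.0007143
Flow = −∇h = (+0.003810 east, +0.0007143 north), which points east.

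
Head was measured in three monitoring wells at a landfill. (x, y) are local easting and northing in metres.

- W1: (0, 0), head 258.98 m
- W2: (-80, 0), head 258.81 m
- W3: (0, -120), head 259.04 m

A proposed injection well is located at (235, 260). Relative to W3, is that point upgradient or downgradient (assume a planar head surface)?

∂h/∂x = (258.81 − 258.98) / (-80 − 0) = +0.002125
∂h/∂y = (259.04 − 258.98) / (-120 − 0) = -0.0005000
Head at (235, 260) = 258.98 + (+0.002125)·(235) + (-0.0005000)·(260) = 259.35 m.
That is higher than the 259.04 m at W3, so the point is upgradient.

upgradient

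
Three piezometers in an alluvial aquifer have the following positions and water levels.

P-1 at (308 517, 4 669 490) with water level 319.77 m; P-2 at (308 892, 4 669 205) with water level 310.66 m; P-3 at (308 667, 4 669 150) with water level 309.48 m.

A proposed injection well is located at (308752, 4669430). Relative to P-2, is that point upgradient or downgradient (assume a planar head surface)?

upgradient

Differences from P-1: to P-2 (Δx, Δy, Δh) = (375, -285, -9.11); to P-3 = (150, -340, -10.29).
Solve a·Δx + b·Δy = Δh: det = 375·(-340) − 150·(-285) = -84750.
∂h/∂x = [(-9.11)·(-340) − (-10.29)·(-285)] / -84750 = -0.001944
∂h/∂y = [375·(-10.29) − 150·(-9.11)] / -84750 = +0.02941
Head at (308752, 4669430) = 319.77 + (-0.001944)·(235) + (+0.02941)·(-60) = 317.55 m.
That is higher than the 310.66 m at P-2, so the point is upgradient.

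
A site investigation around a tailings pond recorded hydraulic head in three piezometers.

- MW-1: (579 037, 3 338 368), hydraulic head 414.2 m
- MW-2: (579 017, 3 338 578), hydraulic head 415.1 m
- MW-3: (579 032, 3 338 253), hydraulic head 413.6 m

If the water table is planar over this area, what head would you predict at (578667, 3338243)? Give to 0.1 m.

411.1 m

With h = a·x + b·y + c and MW-1 as origin, the differences give:
  (-20)·a + 210·b = +0.9
  (-5)·a + (-115)·b = -0.6
Eliminate b (×(-115) and ×210, subtract): 3350·a = 22.50 → a = ∂h/∂x = +0.006716
Back-substitute: b = ∂h/∂y = +0.004925.
h(578667, 3338243) = 414.2 + (+0.006716)·(-370) + (+0.004925)·(-125) = 414.2 -2.485 -0.616 = 411.099 m.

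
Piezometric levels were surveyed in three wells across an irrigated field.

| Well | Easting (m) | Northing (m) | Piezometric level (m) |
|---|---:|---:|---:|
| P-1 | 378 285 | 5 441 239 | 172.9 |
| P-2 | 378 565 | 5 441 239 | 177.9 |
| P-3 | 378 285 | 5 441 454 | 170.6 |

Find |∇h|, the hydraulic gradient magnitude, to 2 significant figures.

∂h/∂x = (177.9 − 172.9) / (378565 − 378285) = +0.01786
∂h/∂y = (170.6 − 172.9) / (5441454 − 5441239) = -0.01070
|∇h| = √(0.01786² + -0.01070²) = 0.02082

0.021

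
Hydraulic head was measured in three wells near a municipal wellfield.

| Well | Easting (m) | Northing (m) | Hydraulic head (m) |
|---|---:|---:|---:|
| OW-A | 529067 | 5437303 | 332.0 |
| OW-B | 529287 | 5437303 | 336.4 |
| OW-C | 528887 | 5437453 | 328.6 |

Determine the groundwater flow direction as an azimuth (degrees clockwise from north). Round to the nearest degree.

With h = a·x + b·y + c and OW-A as origin, the differences give:
  220·a + 0·b = +4.4
  (-180)·a + 150·b = -3.4
Eliminate b (×150 and ×0, subtract): 33000·a = 660.00 → a = ∂h/∂x = +0.02000
Back-substitute: b = ∂h/∂y = +0.001333.
Flow direction (−∇h) has components (-0.02000 E, -0.001333 N).
Azimuth = atan2(E, N) = atan2(-0.02000, -0.001333) = 266.2° ≈ 266°.

266°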